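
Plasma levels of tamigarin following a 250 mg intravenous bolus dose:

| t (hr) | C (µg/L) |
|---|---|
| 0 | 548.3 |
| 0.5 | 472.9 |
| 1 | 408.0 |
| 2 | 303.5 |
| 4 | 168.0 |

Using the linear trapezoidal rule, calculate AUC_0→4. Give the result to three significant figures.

Trapezoidal AUC_0→4:
  [0→0.5]: (548.3+472.9)/2 × 0.5 = 255.3
  [0.5→1]: (472.9+408.0)/2 × 0.5 = 220.225
  [1→2]: (408.0+303.5)/2 × 1 = 355.75
  [2→4]: (303.5+168.0)/2 × 2 = 471.5
  Sum = 1302.775 µg/L·hr

AUC = 1300 µg/L·hr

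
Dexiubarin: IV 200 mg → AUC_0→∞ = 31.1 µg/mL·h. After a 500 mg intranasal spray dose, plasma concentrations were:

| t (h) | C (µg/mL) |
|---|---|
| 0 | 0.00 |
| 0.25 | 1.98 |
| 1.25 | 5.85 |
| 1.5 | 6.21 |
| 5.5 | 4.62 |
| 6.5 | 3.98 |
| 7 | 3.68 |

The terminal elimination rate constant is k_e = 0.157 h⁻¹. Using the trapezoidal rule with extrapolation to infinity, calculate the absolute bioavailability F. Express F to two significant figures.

Trapezoidal AUC_0→7 (intranasal spray):
  [0→0.25]: (0.00+1.98)/2 × 0.25 = 0.2475
  [0.25→1.25]: (1.98+5.85)/2 × 1 = 3.915
  [1.25→1.5]: (5.85+6.21)/2 × 0.25 = 1.5075
  [1.5→5.5]: (6.21+4.62)/2 × 4 = 21.66
  [5.5→6.5]: (4.62+3.98)/2 × 1 = 4.3
  [6.5→7]: (3.98+3.68)/2 × 0.5 = 1.915
  Sum = 33.545 µg/mL·h
Tail: C_last/k_e = 3.68/0.157 = 23.439
AUC_0→∞ (intranasal spray) = 33.545 + 23.439 = 56.984 µg/mL·h
F = (AUC_ev/D_ev)/(AUC_iv/D_iv) = (56.984/500)/(31.1/200) = 0.113968/0.1555 = 0.7329

F = 0.73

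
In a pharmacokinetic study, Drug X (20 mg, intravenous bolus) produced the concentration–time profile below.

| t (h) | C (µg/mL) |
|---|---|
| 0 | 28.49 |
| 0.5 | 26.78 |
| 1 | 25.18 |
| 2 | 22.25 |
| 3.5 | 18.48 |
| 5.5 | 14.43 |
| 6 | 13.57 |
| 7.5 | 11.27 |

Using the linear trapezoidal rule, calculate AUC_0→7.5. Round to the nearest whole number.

AUC = 140 µg/mL·h

Trapezoidal AUC_0→7.5:
  [0→0.5]: (28.49+26.78)/2 × 0.5 = 13.8175
  [0.5→1]: (26.78+25.18)/2 × 0.5 = 12.99
  [1→2]: (25.18+22.25)/2 × 1 = 23.715
  [2→3.5]: (22.25+18.48)/2 × 1.5 = 30.5475
  [3.5→5.5]: (18.48+14.43)/2 × 2 = 32.91
  [5.5→6]: (14.43+13.57)/2 × 0.5 = 7.0
  [6→7.5]: (13.57+11.27)/2 × 1.5 = 18.63
  Sum = 139.61 µg/mL·h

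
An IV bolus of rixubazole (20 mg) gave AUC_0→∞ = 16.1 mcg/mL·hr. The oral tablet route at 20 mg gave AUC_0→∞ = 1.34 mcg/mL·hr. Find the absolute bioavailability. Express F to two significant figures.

F = (AUC_ev / D_ev) / (AUC_iv / D_iv)
  = (1.34/20) / (16.1/20)
  = 0.067 / 0.805 = 0.0832

F = 0.083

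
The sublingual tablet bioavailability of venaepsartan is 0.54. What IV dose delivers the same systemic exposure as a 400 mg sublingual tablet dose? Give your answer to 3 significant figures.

Systemic exposure from an extravascular dose = F × D_ev, so the equivalent IV dose is F × D_ev.
D_iv = F × D_ev = 0.54 × 400 = 216 mg

D_iv = 216 mg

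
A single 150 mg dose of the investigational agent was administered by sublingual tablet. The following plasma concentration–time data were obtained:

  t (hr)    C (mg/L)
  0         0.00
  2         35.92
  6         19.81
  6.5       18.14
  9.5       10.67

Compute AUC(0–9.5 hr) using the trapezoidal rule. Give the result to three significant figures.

Trapezoidal AUC_0→9.5:
  [0→2]: (0.00+35.92)/2 × 2 = 35.92
  [2→6]: (35.92+19.81)/2 × 4 = 111.46
  [6→6.5]: (19.81+18.14)/2 × 0.5 = 9.4875
  [6.5→9.5]: (18.14+10.67)/2 × 3 = 43.215
  Sum = 200.0825 mg/L·hr

AUC = 200 mg/L·hr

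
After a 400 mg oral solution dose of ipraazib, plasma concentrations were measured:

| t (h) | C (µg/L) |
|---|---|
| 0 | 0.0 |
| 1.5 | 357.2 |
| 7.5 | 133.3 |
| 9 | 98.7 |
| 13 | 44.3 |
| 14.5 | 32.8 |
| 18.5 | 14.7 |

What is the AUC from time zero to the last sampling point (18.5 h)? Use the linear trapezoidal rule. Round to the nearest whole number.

AUC = 2352 µg/L·h

Trapezoidal AUC_0→18.5:
  [0→1.5]: (0.0+357.2)/2 × 1.5 = 267.9
  [1.5→7.5]: (357.2+133.3)/2 × 6 = 1471.5
  [7.5→9]: (133.3+98.7)/2 × 1.5 = 174.0
  [9→13]: (98.7+44.3)/2 × 4 = 286.0
  [13→14.5]: (44.3+32.8)/2 × 1.5 = 57.825
  [14.5→18.5]: (32.8+14.7)/2 × 4 = 95.0
  Sum = 2352.225 µg/L·h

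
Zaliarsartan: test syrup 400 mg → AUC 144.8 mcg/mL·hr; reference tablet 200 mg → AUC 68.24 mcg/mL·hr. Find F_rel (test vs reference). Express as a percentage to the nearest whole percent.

F_rel = 106%

F_rel = (AUC_test/D_test) / (AUC_ref/D_ref)
      = (144.8/400) / (68.24/200)
      = 0.362 / 0.3412 = 1.0610 = 106.10%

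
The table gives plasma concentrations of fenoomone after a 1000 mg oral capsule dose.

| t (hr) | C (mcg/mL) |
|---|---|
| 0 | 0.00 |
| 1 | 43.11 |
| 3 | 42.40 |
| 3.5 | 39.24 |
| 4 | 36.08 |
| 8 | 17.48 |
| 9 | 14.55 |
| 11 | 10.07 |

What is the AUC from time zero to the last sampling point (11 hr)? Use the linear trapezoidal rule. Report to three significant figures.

AUC = 294 mcg/mL·hr

Trapezoidal AUC_0→11:
  [0→1]: (0.00+43.11)/2 × 1 = 21.555
  [1→3]: (43.11+42.40)/2 × 2 = 85.51
  [3→3.5]: (42.40+39.24)/2 × 0.5 = 20.41
  [3.5→4]: (39.24+36.08)/2 × 0.5 = 18.83
  [4→8]: (36.08+17.48)/2 × 4 = 107.12
  [8→9]: (17.48+14.55)/2 × 1 = 16.015
  [9→11]: (14.55+10.07)/2 × 2 = 24.62
  Sum = 294.06 mcg/mL·hr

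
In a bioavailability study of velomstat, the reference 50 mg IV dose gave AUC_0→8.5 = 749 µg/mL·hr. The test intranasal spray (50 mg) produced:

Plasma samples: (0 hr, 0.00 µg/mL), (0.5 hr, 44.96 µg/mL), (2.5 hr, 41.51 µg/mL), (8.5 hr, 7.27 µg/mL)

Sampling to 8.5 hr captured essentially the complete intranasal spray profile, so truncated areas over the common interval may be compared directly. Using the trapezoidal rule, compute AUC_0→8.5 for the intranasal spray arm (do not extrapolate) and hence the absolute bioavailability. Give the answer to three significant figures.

Trapezoidal AUC_0→8.5 (intranasal spray):
  [0→0.5]: (0.00+44.96)/2 × 0.5 = 11.24
  [0.5→2.5]: (44.96+41.51)/2 × 2 = 86.47
  [2.5→8.5]: (41.51+7.27)/2 × 6 = 146.34
  Sum = 244.05 µg/mL·hr
F = (AUC_ev/D_ev)/(AUC_iv/D_iv) = (244.05/50)/(749/50) = 4.881/14.98 = 0.3258

F = 0.326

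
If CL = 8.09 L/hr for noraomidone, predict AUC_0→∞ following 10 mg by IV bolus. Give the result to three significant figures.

AUC = 1.24 mg/L·hr

AUC_0→∞ = Dose_iv / CL
        = 10 / 8.09 = 1.23609 mg/L·hr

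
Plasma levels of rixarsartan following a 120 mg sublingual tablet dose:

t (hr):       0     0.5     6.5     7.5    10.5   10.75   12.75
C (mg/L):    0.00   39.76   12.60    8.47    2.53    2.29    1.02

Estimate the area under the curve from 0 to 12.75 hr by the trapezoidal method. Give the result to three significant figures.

AUC = 198 mg/L·hr

Trapezoidal AUC_0→12.75:
  [0→0.5]: (0.00+39.76)/2 × 0.5 = 9.94
  [0.5→6.5]: (39.76+12.60)/2 × 6 = 157.08
  [6.5→7.5]: (12.60+8.47)/2 × 1 = 10.535
  [7.5→10.5]: (8.47+2.53)/2 × 3 = 16.5
  [10.5→10.75]: (2.53+2.29)/2 × 0.25 = 0.6025
  [10.75→12.75]: (2.29+1.02)/2 × 2 = 3.31
  Sum = 197.9675 mg/L·hr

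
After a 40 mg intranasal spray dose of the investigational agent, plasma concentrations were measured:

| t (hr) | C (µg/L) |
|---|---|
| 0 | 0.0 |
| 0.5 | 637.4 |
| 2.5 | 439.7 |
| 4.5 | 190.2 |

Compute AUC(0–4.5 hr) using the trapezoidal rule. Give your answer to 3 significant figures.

AUC = 1870 µg/L·hr

Trapezoidal AUC_0→4.5:
  [0→0.5]: (0.0+637.4)/2 × 0.5 = 159.35
  [0.5→2.5]: (637.4+439.7)/2 × 2 = 1077.1
  [2.5→4.5]: (439.7+190.2)/2 × 2 = 629.9
  Sum = 1866.35 µg/L·hr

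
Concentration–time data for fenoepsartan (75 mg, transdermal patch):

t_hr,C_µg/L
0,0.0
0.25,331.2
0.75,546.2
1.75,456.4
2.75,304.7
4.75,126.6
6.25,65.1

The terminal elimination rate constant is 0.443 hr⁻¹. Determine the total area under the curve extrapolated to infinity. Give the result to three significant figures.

Trapezoidal AUC_0→6.25:
  [0→0.25]: (0.0+331.2)/2 × 0.25 = 41.4
  [0.25→0.75]: (331.2+546.2)/2 × 0.5 = 219.35
  [0.75→1.75]: (546.2+456.4)/2 × 1 = 501.3
  [1.75→2.75]: (456.4+304.7)/2 × 1 = 380.55
  [2.75→4.75]: (304.7+126.6)/2 × 2 = 431.3
  [4.75→6.25]: (126.6+65.1)/2 × 1.5 = 143.775
  Sum = 1717.675 µg/L·hr
Extrapolated tail: C_last / k_e = 65.1 / 0.443 = 146.953
AUC_0→∞ = 1717.675 + 146.953 = 1864.628 µg/L·hr

AUC = 1860 µg/L·hr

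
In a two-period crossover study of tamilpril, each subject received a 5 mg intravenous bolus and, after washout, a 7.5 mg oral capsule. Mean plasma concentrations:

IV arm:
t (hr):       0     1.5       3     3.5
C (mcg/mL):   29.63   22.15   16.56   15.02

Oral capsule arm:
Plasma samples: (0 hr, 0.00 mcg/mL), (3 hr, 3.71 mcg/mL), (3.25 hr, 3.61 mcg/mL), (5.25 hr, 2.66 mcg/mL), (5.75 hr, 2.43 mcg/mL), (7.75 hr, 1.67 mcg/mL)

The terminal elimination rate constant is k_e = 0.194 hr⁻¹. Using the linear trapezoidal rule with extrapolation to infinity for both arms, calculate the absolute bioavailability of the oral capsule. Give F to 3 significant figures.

F = 0.116

Trapezoidal AUC_0→3.5 (IV):
  [0→1.5]: (29.63+22.15)/2 × 1.5 = 38.835
  [1.5→3]: (22.15+16.56)/2 × 1.5 = 29.0325
  [3→3.5]: (16.56+15.02)/2 × 0.5 = 7.895
  Sum = 75.7625 mcg/mL·hr
IV tail: 15.02/0.194 = 77.423; AUC_iv,0→∞ = 75.7625 + 77.423 = 153.1855 mcg/mL·hr
Trapezoidal AUC_0→7.75 (oral capsule):
  [0→3]: (0.00+3.71)/2 × 3 = 5.565
  [3→3.25]: (3.71+3.61)/2 × 0.25 = 0.915
  [3.25→5.25]: (3.61+2.66)/2 × 2 = 6.27
  [5.25→5.75]: (2.66+2.43)/2 × 0.5 = 1.2725
  [5.75→7.75]: (2.43+1.67)/2 × 2 = 4.1
  Sum = 18.1225 mcg/mL·hr
oral capsule tail: 1.67/0.194 = 8.608; AUC_ev,0→∞ = 18.1225 + 8.608 = 26.7305 mcg/mL·hr
F = (AUC_ev/D_ev)/(AUC_iv/D_iv) = (26.7305/7.5)/(153.1855/5) = 3.56407/30.6371 = 0.1163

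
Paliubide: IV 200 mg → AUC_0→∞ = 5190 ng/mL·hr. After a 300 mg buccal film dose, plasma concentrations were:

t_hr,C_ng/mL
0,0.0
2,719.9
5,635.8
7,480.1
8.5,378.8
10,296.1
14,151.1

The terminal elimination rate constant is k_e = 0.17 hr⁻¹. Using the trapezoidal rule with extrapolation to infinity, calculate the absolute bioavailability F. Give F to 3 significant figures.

F = 0.874

Trapezoidal AUC_0→14 (buccal film):
  [0→2]: (0.0+719.9)/2 × 2 = 719.9
  [2→5]: (719.9+635.8)/2 × 3 = 2033.55
  [5→7]: (635.8+480.1)/2 × 2 = 1115.9
  [7→8.5]: (480.1+378.8)/2 × 1.5 = 644.175
  [8.5→10]: (378.8+296.1)/2 × 1.5 = 506.175
  [10→14]: (296.1+151.1)/2 × 4 = 894.4
  Sum = 5914.1 ng/mL·hr
Tail: C_last/k_e = 151.1/0.17 = 888.824
AUC_0→∞ (buccal film) = 5914.1 + 888.824 = 6802.924 ng/mL·hr
F = (AUC_ev/D_ev)/(AUC_iv/D_iv) = (6802.924/300)/(5190/200) = 22.6764/25.95 = 0.8738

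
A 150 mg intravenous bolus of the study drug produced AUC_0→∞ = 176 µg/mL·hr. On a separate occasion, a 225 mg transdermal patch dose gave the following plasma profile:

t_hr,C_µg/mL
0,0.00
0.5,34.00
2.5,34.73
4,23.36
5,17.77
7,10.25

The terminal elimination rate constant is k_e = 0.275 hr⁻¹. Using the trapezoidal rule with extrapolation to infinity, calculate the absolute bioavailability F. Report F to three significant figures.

F = 0.783

Trapezoidal AUC_0→7 (transdermal patch):
  [0→0.5]: (0.00+34.00)/2 × 0.5 = 8.5
  [0.5→2.5]: (34.00+34.73)/2 × 2 = 68.73
  [2.5→4]: (34.73+23.36)/2 × 1.5 = 43.5675
  [4→5]: (23.36+17.77)/2 × 1 = 20.565
  [5→7]: (17.77+10.25)/2 × 2 = 28.02
  Sum = 169.3825 µg/mL·hr
Tail: C_last/k_e = 10.25/0.275 = 37.273
AUC_0→∞ (transdermal patch) = 169.3825 + 37.273 = 206.6555 µg/mL·hr
F = (AUC_ev/D_ev)/(AUC_iv/D_iv) = (206.6555/225)/(176/150) = 0.918469/1.17333 = 0.7828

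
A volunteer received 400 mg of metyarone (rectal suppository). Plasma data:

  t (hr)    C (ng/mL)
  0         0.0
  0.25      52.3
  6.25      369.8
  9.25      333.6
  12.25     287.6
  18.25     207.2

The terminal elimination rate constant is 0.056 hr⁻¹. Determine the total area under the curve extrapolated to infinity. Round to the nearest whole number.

Trapezoidal AUC_0→18.25:
  [0→0.25]: (0.0+52.3)/2 × 0.25 = 6.5375
  [0.25→6.25]: (52.3+369.8)/2 × 6 = 1266.3
  [6.25→9.25]: (369.8+333.6)/2 × 3 = 1055.1
  [9.25→12.25]: (333.6+287.6)/2 × 3 = 931.8
  [12.25→18.25]: (287.6+207.2)/2 × 6 = 1484.4
  Sum = 4744.1375 ng/mL·hr
Extrapolated tail: C_last / k_e = 207.2 / 0.056 = 3700.000
AUC_0→∞ = 4744.1375 + 3700.000 = 8444.1375 ng/mL·hr

AUC = 8444 ng/mL·hr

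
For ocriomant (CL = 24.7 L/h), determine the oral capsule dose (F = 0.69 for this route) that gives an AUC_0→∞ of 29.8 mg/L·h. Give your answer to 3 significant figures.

Dose = CL × AUC_0→∞ / F
     = 24.7 × 29.8 / 0.69 = 1066.75 mg

Dose = 1070 mg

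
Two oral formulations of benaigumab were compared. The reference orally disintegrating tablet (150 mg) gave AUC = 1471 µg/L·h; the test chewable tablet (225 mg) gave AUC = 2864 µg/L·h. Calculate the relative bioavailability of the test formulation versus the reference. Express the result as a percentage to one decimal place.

F_rel = 129.8%

F_rel = (AUC_test/D_test) / (AUC_ref/D_ref)
      = (2864/225) / (1471/150)
      = 12.7289 / 9.80667 = 1.2980 = 129.80%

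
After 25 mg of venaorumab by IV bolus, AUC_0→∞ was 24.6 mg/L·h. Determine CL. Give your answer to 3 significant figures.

CL = Dose_iv / AUC_0→∞
   = 25 / 24.6 = 1.01626 L/h

CL = 1.02 L/h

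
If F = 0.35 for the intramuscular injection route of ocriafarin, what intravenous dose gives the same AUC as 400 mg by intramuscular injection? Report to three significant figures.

D_iv = 140 mg

Systemic exposure from an extravascular dose = F × D_ev, so the equivalent IV dose is F × D_ev.
D_iv = F × D_ev = 0.35 × 400 = 140 mg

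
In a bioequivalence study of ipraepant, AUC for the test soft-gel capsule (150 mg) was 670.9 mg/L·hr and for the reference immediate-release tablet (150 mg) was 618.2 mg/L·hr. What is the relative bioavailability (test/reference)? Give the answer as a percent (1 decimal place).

F_rel = (AUC_test/D_test) / (AUC_ref/D_ref)
      = (670.9/150) / (618.2/150)
      = 4.47267 / 4.12133 = 1.0852 = 108.52%

F_rel = 108.5%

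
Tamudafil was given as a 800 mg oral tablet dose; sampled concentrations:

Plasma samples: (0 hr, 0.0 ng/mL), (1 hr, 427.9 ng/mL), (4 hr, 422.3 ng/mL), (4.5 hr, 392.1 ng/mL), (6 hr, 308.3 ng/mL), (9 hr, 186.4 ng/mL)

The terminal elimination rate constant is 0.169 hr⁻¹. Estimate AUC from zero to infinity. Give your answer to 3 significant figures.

Trapezoidal AUC_0→9:
  [0→1]: (0.0+427.9)/2 × 1 = 213.95
  [1→4]: (427.9+422.3)/2 × 3 = 1275.3
  [4→4.5]: (422.3+392.1)/2 × 0.5 = 203.6
  [4.5→6]: (392.1+308.3)/2 × 1.5 = 525.3
  [6→9]: (308.3+186.4)/2 × 3 = 742.05
  Sum = 2960.2 ng/mL·hr
Extrapolated tail: C_last / k_e = 186.4 / 0.169 = 1102.959
AUC_0→∞ = 2960.2 + 1102.959 = 4063.159 ng/mL·hr

AUC = 4060 ng/mL·hr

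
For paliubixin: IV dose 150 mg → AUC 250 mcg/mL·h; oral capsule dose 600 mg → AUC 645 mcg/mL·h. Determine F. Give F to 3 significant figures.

F = 0.645

F = (AUC_ev / D_ev) / (AUC_iv / D_iv)
  = (645/600) / (250/150)
  = 1.075 / 1.66667 = 0.6450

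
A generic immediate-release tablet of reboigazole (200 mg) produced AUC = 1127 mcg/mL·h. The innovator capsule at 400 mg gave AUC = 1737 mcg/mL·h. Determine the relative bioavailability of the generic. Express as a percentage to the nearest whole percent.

F_rel = 130%

F_rel = (AUC_test/D_test) / (AUC_ref/D_ref)
      = (1127/200) / (1737/400)
      = 5.635 / 4.3425 = 1.2976 = 129.76%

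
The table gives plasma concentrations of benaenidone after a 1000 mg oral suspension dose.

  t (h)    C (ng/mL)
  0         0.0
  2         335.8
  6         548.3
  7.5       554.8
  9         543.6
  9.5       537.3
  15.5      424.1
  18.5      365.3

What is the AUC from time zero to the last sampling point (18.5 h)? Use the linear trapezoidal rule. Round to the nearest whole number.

Trapezoidal AUC_0→18.5:
  [0→2]: (0.0+335.8)/2 × 2 = 335.8
  [2→6]: (335.8+548.3)/2 × 4 = 1768.2
  [6→7.5]: (548.3+554.8)/2 × 1.5 = 827.325
  [7.5→9]: (554.8+543.6)/2 × 1.5 = 823.8
  [9→9.5]: (543.6+537.3)/2 × 0.5 = 270.225
  [9.5→15.5]: (537.3+424.1)/2 × 6 = 2884.2
  [15.5→18.5]: (424.1+365.3)/2 × 3 = 1184.1
  Sum = 8093.65 ng/mL·h

AUC = 8094 ng/mL·h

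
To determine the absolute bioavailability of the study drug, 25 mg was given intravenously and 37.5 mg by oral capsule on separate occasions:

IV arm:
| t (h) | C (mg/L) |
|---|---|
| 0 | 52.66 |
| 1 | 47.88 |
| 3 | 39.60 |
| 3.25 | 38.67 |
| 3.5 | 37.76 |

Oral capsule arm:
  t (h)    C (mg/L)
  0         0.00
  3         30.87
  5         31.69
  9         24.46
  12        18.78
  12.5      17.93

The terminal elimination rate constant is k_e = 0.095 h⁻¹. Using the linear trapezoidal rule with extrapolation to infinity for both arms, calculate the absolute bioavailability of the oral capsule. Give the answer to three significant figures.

Trapezoidal AUC_0→3.5 (IV):
  [0→1]: (52.66+47.88)/2 × 1 = 50.27
  [1→3]: (47.88+39.60)/2 × 2 = 87.48
  [3→3.25]: (39.60+38.67)/2 × 0.25 = 9.78375
  [3.25→3.5]: (38.67+37.76)/2 × 0.25 = 9.55375
  Sum = 157.0875 mg/L·h
IV tail: 37.76/0.095 = 397.474; AUC_iv,0→∞ = 157.0875 + 397.474 = 554.5615 mg/L·h
Trapezoidal AUC_0→12.5 (oral capsule):
  [0→3]: (0.00+30.87)/2 × 3 = 46.305
  [3→5]: (30.87+31.69)/2 × 2 = 62.56
  [5→9]: (31.69+24.46)/2 × 4 = 112.3
  [9→12]: (24.46+18.78)/2 × 3 = 64.86
  [12→12.5]: (18.78+17.93)/2 × 0.5 = 9.1775
  Sum = 295.2025 mg/L·h
oral capsule tail: 17.93/0.095 = 188.737; AUC_ev,0→∞ = 295.2025 + 188.737 = 483.9395 mg/L·h
F = (AUC_ev/D_ev)/(AUC_iv/D_iv) = (483.9395/37.5)/(554.5615/25) = 12.9051/22.18246 = 0.5818

F = 0.582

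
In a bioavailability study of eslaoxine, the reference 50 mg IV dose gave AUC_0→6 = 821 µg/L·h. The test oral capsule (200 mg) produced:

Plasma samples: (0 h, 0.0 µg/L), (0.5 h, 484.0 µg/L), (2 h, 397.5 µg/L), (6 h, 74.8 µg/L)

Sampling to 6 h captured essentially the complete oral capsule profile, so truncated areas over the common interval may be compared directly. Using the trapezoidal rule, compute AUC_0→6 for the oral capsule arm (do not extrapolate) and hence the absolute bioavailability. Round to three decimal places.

F = 0.526

Trapezoidal AUC_0→6 (oral capsule):
  [0→0.5]: (0.0+484.0)/2 × 0.5 = 121.0
  [0.5→2]: (484.0+397.5)/2 × 1.5 = 661.125
  [2→6]: (397.5+74.8)/2 × 4 = 944.6
  Sum = 1726.725 µg/L·h
F = (AUC_ev/D_ev)/(AUC_iv/D_iv) = (1726.725/200)/(821/50) = 8.633625/16.42 = 0.5258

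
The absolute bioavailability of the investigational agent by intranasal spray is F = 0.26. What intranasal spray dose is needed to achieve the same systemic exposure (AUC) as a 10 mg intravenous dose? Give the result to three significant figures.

D_intranasal = 38.5 mg

For equal systemic exposure: F × D_ev = D_iv
D_ev = D_iv / F = 10 / 0.26 = 38.4615 mg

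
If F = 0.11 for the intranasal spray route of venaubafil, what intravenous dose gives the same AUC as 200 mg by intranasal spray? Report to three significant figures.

D_iv = 22.0 mg

Systemic exposure from an extravascular dose = F × D_ev, so the equivalent IV dose is F × D_ev.
D_iv = F × D_ev = 0.11 × 200 = 22 mg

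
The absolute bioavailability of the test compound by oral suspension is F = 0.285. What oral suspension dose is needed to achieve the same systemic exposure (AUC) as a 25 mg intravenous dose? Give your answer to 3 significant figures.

D_oral = 87.7 mg

For equal systemic exposure: F × D_ev = D_iv
D_ev = D_iv / F = 25 / 0.285 = 87.7193 mg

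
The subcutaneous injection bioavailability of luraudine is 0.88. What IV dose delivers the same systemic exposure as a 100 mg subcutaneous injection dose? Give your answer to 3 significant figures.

Systemic exposure from an extravascular dose = F × D_ev, so the equivalent IV dose is F × D_ev.
D_iv = F × D_ev = 0.88 × 100 = 88 mg

D_iv = 88.0 mg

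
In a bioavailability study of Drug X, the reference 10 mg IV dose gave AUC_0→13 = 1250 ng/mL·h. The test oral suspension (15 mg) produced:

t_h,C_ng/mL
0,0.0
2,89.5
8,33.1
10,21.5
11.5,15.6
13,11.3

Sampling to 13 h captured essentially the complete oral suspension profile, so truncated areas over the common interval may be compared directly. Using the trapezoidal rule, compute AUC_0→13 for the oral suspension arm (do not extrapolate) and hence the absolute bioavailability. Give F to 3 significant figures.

F = 0.299

Trapezoidal AUC_0→13 (oral suspension):
  [0→2]: (0.0+89.5)/2 × 2 = 89.5
  [2→8]: (89.5+33.1)/2 × 6 = 367.8
  [8→10]: (33.1+21.5)/2 × 2 = 54.6
  [10→11.5]: (21.5+15.6)/2 × 1.5 = 27.825
  [11.5→13]: (15.6+11.3)/2 × 1.5 = 20.175
  Sum = 559.9 ng/mL·h
F = (AUC_ev/D_ev)/(AUC_iv/D_iv) = (559.9/15)/(1250/10) = 37.3267/125 = 0.2986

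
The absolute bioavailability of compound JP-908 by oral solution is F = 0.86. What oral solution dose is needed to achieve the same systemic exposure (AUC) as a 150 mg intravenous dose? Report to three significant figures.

D_oral = 174 mg

For equal systemic exposure: F × D_ev = D_iv
D_ev = D_iv / F = 150 / 0.86 = 174.419 mg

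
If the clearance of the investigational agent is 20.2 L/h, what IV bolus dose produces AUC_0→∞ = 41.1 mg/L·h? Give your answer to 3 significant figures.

Dose_iv = CL × AUC_0→∞
     = 20.2 × 41.1 = 830.22 mg

Dose = 830 mg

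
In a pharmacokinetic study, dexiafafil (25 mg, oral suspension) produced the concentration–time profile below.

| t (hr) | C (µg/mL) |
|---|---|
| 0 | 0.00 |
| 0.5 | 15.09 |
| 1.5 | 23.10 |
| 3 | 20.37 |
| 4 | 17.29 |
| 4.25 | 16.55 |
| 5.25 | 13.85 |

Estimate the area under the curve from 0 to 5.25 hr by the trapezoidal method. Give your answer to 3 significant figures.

Trapezoidal AUC_0→5.25:
  [0→0.5]: (0.00+15.09)/2 × 0.5 = 3.7725
  [0.5→1.5]: (15.09+23.10)/2 × 1 = 19.095
  [1.5→3]: (23.10+20.37)/2 × 1.5 = 32.6025
  [3→4]: (20.37+17.29)/2 × 1 = 18.83
  [4→4.25]: (17.29+16.55)/2 × 0.25 = 4.23
  [4.25→5.25]: (16.55+13.85)/2 × 1 = 15.2
  Sum = 93.73 µg/mL·hr

AUC = 93.7 µg/mL·hr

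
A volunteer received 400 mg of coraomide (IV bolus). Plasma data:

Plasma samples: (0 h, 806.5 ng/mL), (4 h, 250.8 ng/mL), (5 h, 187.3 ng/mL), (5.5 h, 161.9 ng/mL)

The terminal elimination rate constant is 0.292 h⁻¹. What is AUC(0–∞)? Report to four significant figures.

AUC = 2975 ng/mL·h

Trapezoidal AUC_0→5.5:
  [0→4]: (806.5+250.8)/2 × 4 = 2114.6
  [4→5]: (250.8+187.3)/2 × 1 = 219.05
  [5→5.5]: (187.3+161.9)/2 × 0.5 = 87.3
  Sum = 2420.95 ng/mL·h
Extrapolated tail: C_last / k_e = 161.9 / 0.292 = 554.452
AUC_0→∞ = 2420.95 + 554.452 = 2975.402 ng/mL·h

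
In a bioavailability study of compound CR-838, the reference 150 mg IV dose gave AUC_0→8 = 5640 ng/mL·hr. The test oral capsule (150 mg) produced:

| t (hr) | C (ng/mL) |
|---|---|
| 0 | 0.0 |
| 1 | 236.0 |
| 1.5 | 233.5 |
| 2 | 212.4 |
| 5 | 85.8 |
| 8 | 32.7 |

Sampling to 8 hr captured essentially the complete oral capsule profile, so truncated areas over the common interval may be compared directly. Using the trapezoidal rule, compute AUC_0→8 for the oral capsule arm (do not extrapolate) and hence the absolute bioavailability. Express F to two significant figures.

F = 0.17

Trapezoidal AUC_0→8 (oral capsule):
  [0→1]: (0.0+236.0)/2 × 1 = 118.0
  [1→1.5]: (236.0+233.5)/2 × 0.5 = 117.375
  [1.5→2]: (233.5+212.4)/2 × 0.5 = 111.475
  [2→5]: (212.4+85.8)/2 × 3 = 447.3
  [5→8]: (85.8+32.7)/2 × 3 = 177.75
  Sum = 971.9 ng/mL·hr
F = (AUC_ev/D_ev)/(AUC_iv/D_iv) = (971.9/150)/(5640/150) = 6.47933/37.6 = 0.1723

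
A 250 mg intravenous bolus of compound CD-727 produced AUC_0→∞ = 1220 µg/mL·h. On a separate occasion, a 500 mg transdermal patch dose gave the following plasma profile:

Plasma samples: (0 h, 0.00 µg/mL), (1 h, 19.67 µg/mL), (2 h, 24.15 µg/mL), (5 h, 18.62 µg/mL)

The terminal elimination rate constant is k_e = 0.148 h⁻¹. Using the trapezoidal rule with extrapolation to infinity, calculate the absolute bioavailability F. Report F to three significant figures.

Trapezoidal AUC_0→5 (transdermal patch):
  [0→1]: (0.00+19.67)/2 × 1 = 9.835
  [1→2]: (19.67+24.15)/2 × 1 = 21.91
  [2→5]: (24.15+18.62)/2 × 3 = 64.155
  Sum = 95.9 µg/mL·h
Tail: C_last/k_e = 18.62/0.148 = 125.811
AUC_0→∞ (transdermal patch) = 95.9 + 125.811 = 221.711 µg/mL·h
F = (AUC_ev/D_ev)/(AUC_iv/D_iv) = (221.711/500)/(1220/250) = 0.443422/4.88 = 0.0909

F = 0.0909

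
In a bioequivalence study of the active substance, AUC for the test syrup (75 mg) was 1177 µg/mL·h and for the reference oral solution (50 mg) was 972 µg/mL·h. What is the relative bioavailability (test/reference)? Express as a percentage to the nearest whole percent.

F_rel = 81%

F_rel = (AUC_test/D_test) / (AUC_ref/D_ref)
      = (1177/75) / (972/50)
      = 15.6933 / 19.44 = 0.8073 = 80.73%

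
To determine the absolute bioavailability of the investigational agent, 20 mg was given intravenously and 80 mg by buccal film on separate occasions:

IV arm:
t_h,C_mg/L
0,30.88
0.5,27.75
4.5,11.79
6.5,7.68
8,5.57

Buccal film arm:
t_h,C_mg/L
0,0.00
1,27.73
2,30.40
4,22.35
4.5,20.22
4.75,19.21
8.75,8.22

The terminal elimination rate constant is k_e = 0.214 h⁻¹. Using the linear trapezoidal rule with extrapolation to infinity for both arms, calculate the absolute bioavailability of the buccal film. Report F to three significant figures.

F = 0.343

Trapezoidal AUC_0→8 (IV):
  [0→0.5]: (30.88+27.75)/2 × 0.5 = 14.6575
  [0.5→4.5]: (27.75+11.79)/2 × 4 = 79.08
  [4.5→6.5]: (11.79+7.68)/2 × 2 = 19.47
  [6.5→8]: (7.68+5.57)/2 × 1.5 = 9.9375
  Sum = 123.145 mg/L·h
IV tail: 5.57/0.214 = 26.028; AUC_iv,0→∞ = 123.145 + 26.028 = 149.173 mg/L·h
Trapezoidal AUC_0→8.75 (buccal film):
  [0→1]: (0.00+27.73)/2 × 1 = 13.865
  [1→2]: (27.73+30.40)/2 × 1 = 29.065
  [2→4]: (30.40+22.35)/2 × 2 = 52.75
  [4→4.5]: (22.35+20.22)/2 × 0.5 = 10.6425
  [4.5→4.75]: (20.22+19.21)/2 × 0.25 = 4.92875
  [4.75→8.75]: (19.21+8.22)/2 × 4 = 54.86
  Sum = 166.11125 mg/L·h
buccal film tail: 8.22/0.214 = 38.411; AUC_ev,0→∞ = 166.11125 + 38.411 = 204.52225 mg/L·h
F = (AUC_ev/D_ev)/(AUC_iv/D_iv) = (204.52225/80)/(149.173/20) = 2.55653/7.45865 = 0.3428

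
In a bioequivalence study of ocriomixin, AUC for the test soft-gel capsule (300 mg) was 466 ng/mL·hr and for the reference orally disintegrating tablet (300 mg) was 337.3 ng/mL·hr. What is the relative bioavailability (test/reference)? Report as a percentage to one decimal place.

F_rel = (AUC_test/D_test) / (AUC_ref/D_ref)
      = (466/300) / (337.3/300)
      = 1.55333 / 1.12433 = 1.3816 = 138.16%

F_rel = 138.2%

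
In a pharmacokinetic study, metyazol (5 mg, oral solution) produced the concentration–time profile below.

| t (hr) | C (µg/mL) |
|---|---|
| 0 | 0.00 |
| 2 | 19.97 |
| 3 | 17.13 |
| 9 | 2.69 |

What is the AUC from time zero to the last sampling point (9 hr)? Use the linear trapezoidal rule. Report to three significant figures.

Trapezoidal AUC_0→9:
  [0→2]: (0.00+19.97)/2 × 2 = 19.97
  [2→3]: (19.97+17.13)/2 × 1 = 18.55
  [3→9]: (17.13+2.69)/2 × 6 = 59.46
  Sum = 97.98 µg/mL·hr

AUC = 98.0 µg/mL·hr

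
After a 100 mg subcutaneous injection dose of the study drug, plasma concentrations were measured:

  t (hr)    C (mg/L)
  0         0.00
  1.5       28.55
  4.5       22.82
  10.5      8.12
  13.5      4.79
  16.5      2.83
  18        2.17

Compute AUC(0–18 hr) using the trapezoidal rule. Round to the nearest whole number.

Trapezoidal AUC_0→18:
  [0→1.5]: (0.00+28.55)/2 × 1.5 = 21.4125
  [1.5→4.5]: (28.55+22.82)/2 × 3 = 77.055
  [4.5→10.5]: (22.82+8.12)/2 × 6 = 92.82
  [10.5→13.5]: (8.12+4.79)/2 × 3 = 19.365
  [13.5→16.5]: (4.79+2.83)/2 × 3 = 11.43
  [16.5→18]: (2.83+2.17)/2 × 1.5 = 3.75
  Sum = 225.8325 mg/L·hr

AUC = 226 mg/L·hr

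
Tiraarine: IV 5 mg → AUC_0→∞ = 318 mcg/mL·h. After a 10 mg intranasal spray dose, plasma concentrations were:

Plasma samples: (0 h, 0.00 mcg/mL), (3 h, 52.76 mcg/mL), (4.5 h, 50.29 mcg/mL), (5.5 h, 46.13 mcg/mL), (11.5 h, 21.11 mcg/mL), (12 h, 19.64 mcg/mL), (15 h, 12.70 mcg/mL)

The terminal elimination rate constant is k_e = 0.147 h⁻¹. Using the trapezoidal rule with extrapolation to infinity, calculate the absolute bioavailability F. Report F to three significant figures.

Trapezoidal AUC_0→15 (intranasal spray):
  [0→3]: (0.00+52.76)/2 × 3 = 79.14
  [3→4.5]: (52.76+50.29)/2 × 1.5 = 77.2875
  [4.5→5.5]: (50.29+46.13)/2 × 1 = 48.21
  [5.5→11.5]: (46.13+21.11)/2 × 6 = 201.72
  [11.5→12]: (21.11+19.64)/2 × 0.5 = 10.1875
  [12→15]: (19.64+12.70)/2 × 3 = 48.51
  Sum = 465.055 mcg/mL·h
Tail: C_last/k_e = 12.70/0.147 = 86.395
AUC_0→∞ (intranasal spray) = 465.055 + 86.395 = 551.45 mcg/mL·h
F = (AUC_ev/D_ev)/(AUC_iv/D_iv) = (551.45/10)/(318/5) = 55.145/63.6 = 0.8671

F = 0.867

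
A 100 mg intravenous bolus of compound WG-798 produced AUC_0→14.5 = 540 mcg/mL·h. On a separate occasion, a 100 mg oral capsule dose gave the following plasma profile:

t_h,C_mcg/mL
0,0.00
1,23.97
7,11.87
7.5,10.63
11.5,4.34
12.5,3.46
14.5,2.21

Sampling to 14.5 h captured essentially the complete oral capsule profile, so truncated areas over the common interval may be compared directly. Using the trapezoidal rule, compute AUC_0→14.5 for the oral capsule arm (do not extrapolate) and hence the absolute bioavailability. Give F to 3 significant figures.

Trapezoidal AUC_0→14.5 (oral capsule):
  [0→1]: (0.00+23.97)/2 × 1 = 11.985
  [1→7]: (23.97+11.87)/2 × 6 = 107.52
  [7→7.5]: (11.87+10.63)/2 × 0.5 = 5.625
  [7.5→11.5]: (10.63+4.34)/2 × 4 = 29.94
  [11.5→12.5]: (4.34+3.46)/2 × 1 = 3.9
  [12.5→14.5]: (3.46+2.21)/2 × 2 = 5.67
  Sum = 164.64 mcg/mL·h
F = (AUC_ev/D_ev)/(AUC_iv/D_iv) = (164.64/100)/(540/100) = 1.6464/5.4 = 0.3049

F = 0.305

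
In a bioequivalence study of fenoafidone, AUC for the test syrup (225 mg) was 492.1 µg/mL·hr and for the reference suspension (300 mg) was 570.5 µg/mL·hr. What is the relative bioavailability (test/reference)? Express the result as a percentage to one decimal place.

F_rel = (AUC_test/D_test) / (AUC_ref/D_ref)
      = (492.1/225) / (570.5/300)
      = 2.18711 / 1.90167 = 1.1501 = 115.01%

F_rel = 115.0%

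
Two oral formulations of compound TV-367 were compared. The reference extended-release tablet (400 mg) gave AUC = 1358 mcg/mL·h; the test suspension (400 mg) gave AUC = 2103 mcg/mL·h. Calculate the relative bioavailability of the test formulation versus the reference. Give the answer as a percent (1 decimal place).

F_rel = 154.9%

F_rel = (AUC_test/D_test) / (AUC_ref/D_ref)
      = (2103/400) / (1358/400)
      = 5.2575 / 3.395 = 1.5486 = 154.86%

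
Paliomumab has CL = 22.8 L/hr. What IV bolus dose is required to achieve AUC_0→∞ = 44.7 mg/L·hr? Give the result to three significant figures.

Dose_iv = CL × AUC_0→∞
     = 22.8 × 44.7 = 1019.16 mg

Dose = 1020 mg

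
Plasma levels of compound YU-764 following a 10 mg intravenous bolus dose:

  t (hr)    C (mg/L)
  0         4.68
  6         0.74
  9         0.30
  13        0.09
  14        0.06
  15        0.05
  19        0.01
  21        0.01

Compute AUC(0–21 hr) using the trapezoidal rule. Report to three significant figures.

AUC = 18.9 mg/L·hr

Trapezoidal AUC_0→21:
  [0→6]: (4.68+0.74)/2 × 6 = 16.26
  [6→9]: (0.74+0.30)/2 × 3 = 1.56
  [9→13]: (0.30+0.09)/2 × 4 = 0.78
  [13→14]: (0.09+0.06)/2 × 1 = 0.075
  [14→15]: (0.06+0.05)/2 × 1 = 0.055
  [15→19]: (0.05+0.01)/2 × 4 = 0.12
  [19→21]: (0.01+0.01)/2 × 2 = 0.02
  Sum = 18.87 mg/L·hr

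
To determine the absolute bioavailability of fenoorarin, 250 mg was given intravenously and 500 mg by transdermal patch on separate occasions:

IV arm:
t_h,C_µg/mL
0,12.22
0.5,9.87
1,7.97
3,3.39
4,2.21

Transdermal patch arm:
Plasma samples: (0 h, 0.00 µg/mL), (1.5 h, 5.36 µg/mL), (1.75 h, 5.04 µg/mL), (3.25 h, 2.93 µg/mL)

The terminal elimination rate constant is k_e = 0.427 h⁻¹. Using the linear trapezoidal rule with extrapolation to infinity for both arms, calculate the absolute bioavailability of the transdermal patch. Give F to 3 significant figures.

F = 0.310

Trapezoidal AUC_0→4 (IV):
  [0→0.5]: (12.22+9.87)/2 × 0.5 = 5.5225
  [0.5→1]: (9.87+7.97)/2 × 0.5 = 4.46
  [1→3]: (7.97+3.39)/2 × 2 = 11.36
  [3→4]: (3.39+2.21)/2 × 1 = 2.8
  Sum = 24.1425 µg/mL·h
IV tail: 2.21/0.427 = 5.176; AUC_iv,0→∞ = 24.1425 + 5.176 = 29.3185 µg/mL·h
Trapezoidal AUC_0→3.25 (transdermal patch):
  [0→1.5]: (0.00+5.36)/2 × 1.5 = 4.02
  [1.5→1.75]: (5.36+5.04)/2 × 0.25 = 1.3
  [1.75→3.25]: (5.04+2.93)/2 × 1.5 = 5.9775
  Sum = 11.2975 µg/mL·h
transdermal patch tail: 2.93/0.427 = 6.862; AUC_ev,0→∞ = 11.2975 + 6.862 = 18.1595 µg/mL·h
F = (AUC_ev/D_ev)/(AUC_iv/D_iv) = (18.1595/500)/(29.3185/250) = 0.036319/0.117274 = 0.3097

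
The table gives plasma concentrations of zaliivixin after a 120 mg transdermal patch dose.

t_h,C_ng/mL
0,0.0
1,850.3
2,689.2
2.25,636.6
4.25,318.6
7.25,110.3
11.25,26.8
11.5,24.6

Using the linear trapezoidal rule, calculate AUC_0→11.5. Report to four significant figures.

AUC = 3240 ng/mL·h

Trapezoidal AUC_0→11.5:
  [0→1]: (0.0+850.3)/2 × 1 = 425.15
  [1→2]: (850.3+689.2)/2 × 1 = 769.75
  [2→2.25]: (689.2+636.6)/2 × 0.25 = 165.725
  [2.25→4.25]: (636.6+318.6)/2 × 2 = 955.2
  [4.25→7.25]: (318.6+110.3)/2 × 3 = 643.35
  [7.25→11.25]: (110.3+26.8)/2 × 4 = 274.2
  [11.25→11.5]: (26.8+24.6)/2 × 0.25 = 6.425
  Sum = 3239.8 ng/mL·h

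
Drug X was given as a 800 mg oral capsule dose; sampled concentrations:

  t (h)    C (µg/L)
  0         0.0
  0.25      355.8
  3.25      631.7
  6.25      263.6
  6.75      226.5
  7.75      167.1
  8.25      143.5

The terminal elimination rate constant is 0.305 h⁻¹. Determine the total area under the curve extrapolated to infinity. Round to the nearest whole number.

Trapezoidal AUC_0→8.25:
  [0→0.25]: (0.0+355.8)/2 × 0.25 = 44.475
  [0.25→3.25]: (355.8+631.7)/2 × 3 = 1481.25
  [3.25→6.25]: (631.7+263.6)/2 × 3 = 1342.95
  [6.25→6.75]: (263.6+226.5)/2 × 0.5 = 122.525
  [6.75→7.75]: (226.5+167.1)/2 × 1 = 196.8
  [7.75→8.25]: (167.1+143.5)/2 × 0.5 = 77.65
  Sum = 3265.65 µg/L·h
Extrapolated tail: C_last / k_e = 143.5 / 0.305 = 470.492
AUC_0→∞ = 3265.65 + 470.492 = 3736.142 µg/L·h

AUC = 3736 µg/L·h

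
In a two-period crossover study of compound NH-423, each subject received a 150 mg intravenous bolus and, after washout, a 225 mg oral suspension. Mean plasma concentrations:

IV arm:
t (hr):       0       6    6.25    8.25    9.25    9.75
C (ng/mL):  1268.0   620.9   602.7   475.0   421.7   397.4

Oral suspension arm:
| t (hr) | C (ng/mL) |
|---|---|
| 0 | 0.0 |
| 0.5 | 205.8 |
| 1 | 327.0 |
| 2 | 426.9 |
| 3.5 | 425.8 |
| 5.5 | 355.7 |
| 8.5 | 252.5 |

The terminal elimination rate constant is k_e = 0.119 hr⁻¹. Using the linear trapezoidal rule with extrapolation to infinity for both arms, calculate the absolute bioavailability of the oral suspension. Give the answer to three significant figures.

F = 0.307

Trapezoidal AUC_0→9.75 (IV):
  [0→6]: (1268.0+620.9)/2 × 6 = 5666.7
  [6→6.25]: (620.9+602.7)/2 × 0.25 = 152.95
  [6.25→8.25]: (602.7+475.0)/2 × 2 = 1077.7
  [8.25→9.25]: (475.0+421.7)/2 × 1 = 448.35
  [9.25→9.75]: (421.7+397.4)/2 × 0.5 = 204.775
  Sum = 7550.475 ng/mL·hr
IV tail: 397.4/0.119 = 3339.496; AUC_iv,0→∞ = 7550.475 + 3339.496 = 10889.971 ng/mL·hr
Trapezoidal AUC_0→8.5 (oral suspension):
  [0→0.5]: (0.0+205.8)/2 × 0.5 = 51.45
  [0.5→1]: (205.8+327.0)/2 × 0.5 = 133.2
  [1→2]: (327.0+426.9)/2 × 1 = 376.95
  [2→3.5]: (426.9+425.8)/2 × 1.5 = 639.525
  [3.5→5.5]: (425.8+355.7)/2 × 2 = 781.5
  [5.5→8.5]: (355.7+252.5)/2 × 3 = 912.3
  Sum = 2894.925 ng/mL·hr
oral suspension tail: 252.5/0.119 = 2121.849; AUC_ev,0→∞ = 2894.925 + 2121.849 = 5016.774 ng/mL·hr
F = (AUC_ev/D_ev)/(AUC_iv/D_iv) = (5016.774/225)/(10889.971/150) = 22.2968/72.5998 = 0.3071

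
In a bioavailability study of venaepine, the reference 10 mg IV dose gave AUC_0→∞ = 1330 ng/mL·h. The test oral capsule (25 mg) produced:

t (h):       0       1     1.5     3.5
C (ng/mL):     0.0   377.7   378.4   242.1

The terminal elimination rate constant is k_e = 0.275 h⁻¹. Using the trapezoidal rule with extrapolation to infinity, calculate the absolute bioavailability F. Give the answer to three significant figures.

F = 0.565

Trapezoidal AUC_0→3.5 (oral capsule):
  [0→1]: (0.0+377.7)/2 × 1 = 188.85
  [1→1.5]: (377.7+378.4)/2 × 0.5 = 189.025
  [1.5→3.5]: (378.4+242.1)/2 × 2 = 620.5
  Sum = 998.375 ng/mL·h
Tail: C_last/k_e = 242.1/0.275 = 880.364
AUC_0→∞ (oral capsule) = 998.375 + 880.364 = 1878.739 ng/mL·h
F = (AUC_ev/D_ev)/(AUC_iv/D_iv) = (1878.739/25)/(1330/10) = 75.14956/133 = 0.5650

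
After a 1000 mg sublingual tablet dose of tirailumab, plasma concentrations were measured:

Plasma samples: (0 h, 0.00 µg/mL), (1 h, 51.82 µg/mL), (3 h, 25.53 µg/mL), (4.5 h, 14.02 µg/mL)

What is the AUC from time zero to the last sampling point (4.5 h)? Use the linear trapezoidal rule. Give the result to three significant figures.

AUC = 133 µg/mL·h

Trapezoidal AUC_0→4.5:
  [0→1]: (0.00+51.82)/2 × 1 = 25.91
  [1→3]: (51.82+25.53)/2 × 2 = 77.35
  [3→4.5]: (25.53+14.02)/2 × 1.5 = 29.6625
  Sum = 132.9225 µg/mL·h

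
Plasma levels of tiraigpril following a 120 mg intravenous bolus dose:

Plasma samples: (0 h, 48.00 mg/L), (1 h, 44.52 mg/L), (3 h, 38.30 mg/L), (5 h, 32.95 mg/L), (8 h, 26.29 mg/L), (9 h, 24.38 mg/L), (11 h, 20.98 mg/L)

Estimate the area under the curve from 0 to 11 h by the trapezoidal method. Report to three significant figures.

Trapezoidal AUC_0→11:
  [0→1]: (48.00+44.52)/2 × 1 = 46.26
  [1→3]: (44.52+38.30)/2 × 2 = 82.82
  [3→5]: (38.30+32.95)/2 × 2 = 71.25
  [5→8]: (32.95+26.29)/2 × 3 = 88.86
  [8→9]: (26.29+24.38)/2 × 1 = 25.335
  [9→11]: (24.38+20.98)/2 × 2 = 45.36
  Sum = 359.885 mg/L·h

AUC = 360 mg/L·h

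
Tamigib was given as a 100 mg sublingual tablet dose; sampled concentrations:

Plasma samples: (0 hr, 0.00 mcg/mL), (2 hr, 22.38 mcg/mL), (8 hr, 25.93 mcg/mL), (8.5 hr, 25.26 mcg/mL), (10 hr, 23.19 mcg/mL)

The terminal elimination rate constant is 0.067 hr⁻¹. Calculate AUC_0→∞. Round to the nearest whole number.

Trapezoidal AUC_0→10:
  [0→2]: (0.00+22.38)/2 × 2 = 22.38
  [2→8]: (22.38+25.93)/2 × 6 = 144.93
  [8→8.5]: (25.93+25.26)/2 × 0.5 = 12.7975
  [8.5→10]: (25.26+23.19)/2 × 1.5 = 36.3375
  Sum = 216.445 mcg/mL·hr
Extrapolated tail: C_last / k_e = 23.19 / 0.067 = 346.119
AUC_0→∞ = 216.445 + 346.119 = 562.564 mcg/mL·hr

AUC = 563 mcg/mL·hr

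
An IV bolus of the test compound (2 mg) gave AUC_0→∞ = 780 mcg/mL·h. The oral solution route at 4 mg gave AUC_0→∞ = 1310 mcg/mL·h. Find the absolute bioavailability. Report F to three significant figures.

F = 0.840

F = (AUC_ev / D_ev) / (AUC_iv / D_iv)
  = (1310/4) / (780/2)
  = 327.5 / 390 = 0.8397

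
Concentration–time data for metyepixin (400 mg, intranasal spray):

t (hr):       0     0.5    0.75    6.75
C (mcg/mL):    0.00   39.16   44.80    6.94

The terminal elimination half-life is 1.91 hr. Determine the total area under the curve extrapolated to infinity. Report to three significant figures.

Trapezoidal AUC_0→6.75:
  [0→0.5]: (0.00+39.16)/2 × 0.5 = 9.79
  [0.5→0.75]: (39.16+44.80)/2 × 0.25 = 10.495
  [0.75→6.75]: (44.80+6.94)/2 × 6 = 155.22
  Sum = 175.505 mcg/mL·hr
k_e = ln2 / t½ = 0.693147 / 1.91 = 0.3629 hr^-1
Extrapolated tail: C_last / k_e = 6.94 / 0.3629 = 19.124
AUC_0→∞ = 175.505 + 19.124 = 194.629 mcg/mL·hr

AUC = 195 mcg/mL·hr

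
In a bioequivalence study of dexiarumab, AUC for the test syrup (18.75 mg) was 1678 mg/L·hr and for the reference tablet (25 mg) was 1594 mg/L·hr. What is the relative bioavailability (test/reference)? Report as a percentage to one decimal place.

F_rel = (AUC_test/D_test) / (AUC_ref/D_ref)
      = (1678/18.75) / (1594/25)
      = 89.4933 / 63.76 = 1.4036 = 140.36%

F_rel = 140.4%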